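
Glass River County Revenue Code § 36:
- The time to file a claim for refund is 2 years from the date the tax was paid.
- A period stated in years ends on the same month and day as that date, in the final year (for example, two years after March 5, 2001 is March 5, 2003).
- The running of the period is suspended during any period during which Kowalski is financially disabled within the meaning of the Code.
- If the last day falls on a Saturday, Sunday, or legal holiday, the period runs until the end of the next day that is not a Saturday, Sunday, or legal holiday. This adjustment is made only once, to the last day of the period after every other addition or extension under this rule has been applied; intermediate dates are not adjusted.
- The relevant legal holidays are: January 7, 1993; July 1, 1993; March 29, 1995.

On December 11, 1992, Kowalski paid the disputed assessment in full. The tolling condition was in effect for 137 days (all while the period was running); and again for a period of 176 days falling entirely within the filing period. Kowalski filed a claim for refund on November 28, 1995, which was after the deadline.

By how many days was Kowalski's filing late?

2 years after December 11, 1992 is December 11, 1994.
Tolling adds 137 days: December 11, 1994 + 137 days = April 27, 1995.
Tolling adds 176 days: April 27, 1995 + 176 days = October 20, 1995.
October 20, 1995 is a Friday and not a legal holiday, so no extension applies.
The deadline is October 20, 1995; from October 20, 1995 to November 28, 1995 is 39 days.

39 days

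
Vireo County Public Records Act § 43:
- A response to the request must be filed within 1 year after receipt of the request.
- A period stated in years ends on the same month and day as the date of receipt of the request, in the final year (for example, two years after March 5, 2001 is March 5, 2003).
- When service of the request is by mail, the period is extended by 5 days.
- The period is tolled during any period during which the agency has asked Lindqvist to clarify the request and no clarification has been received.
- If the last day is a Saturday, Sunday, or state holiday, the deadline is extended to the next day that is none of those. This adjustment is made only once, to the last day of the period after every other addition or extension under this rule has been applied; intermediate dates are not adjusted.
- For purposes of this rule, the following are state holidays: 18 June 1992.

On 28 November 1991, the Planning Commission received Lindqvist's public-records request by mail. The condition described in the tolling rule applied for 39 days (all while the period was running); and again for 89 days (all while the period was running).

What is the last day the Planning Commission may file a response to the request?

April 12, 1993

1 year after 28 November 1991 is November 28, 1992.
Service was by mail, adding 5 days: November 28, 1992 + 5 days = December 3, 1992.
Tolling adds 39 days: December 3, 1992 + 39 days = January 11, 1993.
Tolling adds 89 days: January 11, 1993 + 89 days = April 10, 1993.
April 10, 1993 is Saturday; April 11, 1993 is Sunday. The next qualifying day is April 12, 1993.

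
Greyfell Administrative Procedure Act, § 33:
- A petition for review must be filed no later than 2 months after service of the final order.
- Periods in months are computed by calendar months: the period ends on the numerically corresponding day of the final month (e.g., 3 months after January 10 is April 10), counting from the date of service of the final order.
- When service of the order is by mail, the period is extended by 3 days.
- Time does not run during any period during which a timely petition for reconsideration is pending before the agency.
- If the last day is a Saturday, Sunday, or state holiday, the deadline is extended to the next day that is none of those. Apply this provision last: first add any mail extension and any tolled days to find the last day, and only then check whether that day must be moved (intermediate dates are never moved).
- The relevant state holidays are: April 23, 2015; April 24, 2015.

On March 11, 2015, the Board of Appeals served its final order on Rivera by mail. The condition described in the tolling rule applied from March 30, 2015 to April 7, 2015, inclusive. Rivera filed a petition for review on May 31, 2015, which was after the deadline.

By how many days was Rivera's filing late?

6 days

2 months after March 11, 2015 is May 11, 2015.
Service was by mail, adding 3 days: May 11, 2015 + 3 days = May 14, 2015.
From March 30, 2015 through April 7, 2015 inclusive is 9 days; tolling adds 9 days: May 14, 2015 + 9 days = May 23, 2015.
May 23, 2015 is Saturday; May 24, 2015 is Sunday. The next qualifying day is May 25, 2015.
The deadline is May 25, 2015; from May 25, 2015 to May 31, 2015 is 6 days.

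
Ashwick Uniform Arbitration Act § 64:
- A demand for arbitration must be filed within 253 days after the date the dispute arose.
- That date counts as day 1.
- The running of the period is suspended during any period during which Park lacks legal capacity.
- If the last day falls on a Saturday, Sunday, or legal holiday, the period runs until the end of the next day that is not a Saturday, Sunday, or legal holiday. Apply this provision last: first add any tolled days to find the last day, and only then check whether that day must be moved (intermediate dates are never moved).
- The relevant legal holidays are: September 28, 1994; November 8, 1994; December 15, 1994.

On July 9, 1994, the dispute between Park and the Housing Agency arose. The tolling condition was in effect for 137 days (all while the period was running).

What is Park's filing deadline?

August 2, 1995

Counting July 9, 1994 as day 1, day 253 is March 18, 1995.
Tolling adds 137 days: March 18, 1995 + 137 days = August 2, 1995.
August 2, 1995 is a Wednesday and not a legal holiday, so no extension applies.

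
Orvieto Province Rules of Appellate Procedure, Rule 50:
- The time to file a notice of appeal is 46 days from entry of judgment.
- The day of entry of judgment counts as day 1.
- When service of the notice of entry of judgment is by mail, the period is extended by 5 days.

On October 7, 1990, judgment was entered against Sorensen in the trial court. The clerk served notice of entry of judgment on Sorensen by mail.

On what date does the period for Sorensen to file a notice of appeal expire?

Counting October 7, 1990 as day 1, day 46 is November 21, 1990.
Service was by mail, adding 5 days: November 21, 1990 + 5 days = November 26, 1990.

November 26, 1990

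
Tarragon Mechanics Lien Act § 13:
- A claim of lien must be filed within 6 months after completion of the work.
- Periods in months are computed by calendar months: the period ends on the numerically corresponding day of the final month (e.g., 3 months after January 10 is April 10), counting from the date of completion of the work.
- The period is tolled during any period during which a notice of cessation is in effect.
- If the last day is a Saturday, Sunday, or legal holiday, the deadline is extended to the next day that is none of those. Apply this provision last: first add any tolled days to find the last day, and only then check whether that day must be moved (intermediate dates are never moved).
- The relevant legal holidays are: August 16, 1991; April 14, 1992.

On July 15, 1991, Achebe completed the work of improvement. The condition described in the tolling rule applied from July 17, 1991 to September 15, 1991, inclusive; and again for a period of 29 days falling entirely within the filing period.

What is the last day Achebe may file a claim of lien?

April 15, 1992

6 months after July 15, 1991 is January 15, 1992.
From July 17, 1991 through September 15, 1991 inclusive is 61 days; tolling adds 61 days: January 15, 1992 + 61 days = March 16, 1992.
Tolling adds 29 days: March 16, 1992 + 29 days = April 14, 1992.
April 14, 1992 is a listed holiday. The next qualifying day is April 15, 1992.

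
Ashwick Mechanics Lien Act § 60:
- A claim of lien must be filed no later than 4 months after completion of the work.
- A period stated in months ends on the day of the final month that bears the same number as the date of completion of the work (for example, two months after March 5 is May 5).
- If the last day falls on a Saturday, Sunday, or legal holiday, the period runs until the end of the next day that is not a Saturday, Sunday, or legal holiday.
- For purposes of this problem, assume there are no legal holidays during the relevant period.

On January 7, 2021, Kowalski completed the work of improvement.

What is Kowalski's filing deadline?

May 7, 2021

4 months after January 7, 2021 is May 7, 2021.
May 7, 2021 is a Friday and not a legal holiday, so no extension applies.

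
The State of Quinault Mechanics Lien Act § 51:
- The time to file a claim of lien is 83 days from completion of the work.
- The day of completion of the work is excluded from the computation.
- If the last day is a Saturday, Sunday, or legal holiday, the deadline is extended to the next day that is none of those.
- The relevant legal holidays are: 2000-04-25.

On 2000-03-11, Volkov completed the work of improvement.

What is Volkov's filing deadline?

June 2, 2000

83 days after 2000-03-11 is June 2, 2000.
June 2, 2000 is a Friday and not a legal holiday, so no extension applies.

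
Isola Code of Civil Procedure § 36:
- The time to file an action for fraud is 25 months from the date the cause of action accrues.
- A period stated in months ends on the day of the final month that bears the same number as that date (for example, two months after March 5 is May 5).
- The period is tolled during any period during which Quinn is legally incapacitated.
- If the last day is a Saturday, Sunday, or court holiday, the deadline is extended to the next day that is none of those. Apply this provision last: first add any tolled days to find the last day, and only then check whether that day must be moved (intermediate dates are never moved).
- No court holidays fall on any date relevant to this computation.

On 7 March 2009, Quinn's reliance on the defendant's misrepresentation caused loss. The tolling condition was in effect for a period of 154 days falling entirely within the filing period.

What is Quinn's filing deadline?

25 months after 7 March 2009 is April 7, 2011.
Tolling adds 154 days: April 7, 2011 + 154 days = September 8, 2011.
September 8, 2011 is a Thursday and not a court holiday, so no extension applies.

September 8, 2011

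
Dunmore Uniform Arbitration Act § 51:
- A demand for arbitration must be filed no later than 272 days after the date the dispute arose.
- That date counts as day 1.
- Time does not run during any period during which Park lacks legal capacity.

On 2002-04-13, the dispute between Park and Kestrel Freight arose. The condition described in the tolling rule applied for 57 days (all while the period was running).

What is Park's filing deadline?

March 7, 2003

Counting 2002-04-13 as day 1, day 272 is January 9, 2003.
Tolling adds 57 days: January 9, 2003 + 57 days = March 7, 2003.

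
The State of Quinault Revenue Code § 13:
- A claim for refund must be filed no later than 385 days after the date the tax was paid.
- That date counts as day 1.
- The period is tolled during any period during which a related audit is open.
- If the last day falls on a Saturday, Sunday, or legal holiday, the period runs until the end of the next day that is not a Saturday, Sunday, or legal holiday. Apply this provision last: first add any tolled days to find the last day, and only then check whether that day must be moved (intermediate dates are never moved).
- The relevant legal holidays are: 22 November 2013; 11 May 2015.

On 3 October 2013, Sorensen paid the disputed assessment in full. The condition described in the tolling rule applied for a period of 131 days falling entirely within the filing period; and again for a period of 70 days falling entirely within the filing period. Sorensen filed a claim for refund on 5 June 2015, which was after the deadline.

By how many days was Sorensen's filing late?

24 days

Counting 3 October 2013 as day 1, day 385 is October 22, 2014.
Tolling adds 131 days: October 22, 2014 + 131 days = March 2, 2015.
Tolling adds 70 days: March 2, 2015 + 70 days = May 11, 2015.
May 11, 2015 is a listed holiday. The next qualifying day is May 12, 2015.
The deadline is May 12, 2015; from May 12, 2015 to June 5, 2015 is 24 days.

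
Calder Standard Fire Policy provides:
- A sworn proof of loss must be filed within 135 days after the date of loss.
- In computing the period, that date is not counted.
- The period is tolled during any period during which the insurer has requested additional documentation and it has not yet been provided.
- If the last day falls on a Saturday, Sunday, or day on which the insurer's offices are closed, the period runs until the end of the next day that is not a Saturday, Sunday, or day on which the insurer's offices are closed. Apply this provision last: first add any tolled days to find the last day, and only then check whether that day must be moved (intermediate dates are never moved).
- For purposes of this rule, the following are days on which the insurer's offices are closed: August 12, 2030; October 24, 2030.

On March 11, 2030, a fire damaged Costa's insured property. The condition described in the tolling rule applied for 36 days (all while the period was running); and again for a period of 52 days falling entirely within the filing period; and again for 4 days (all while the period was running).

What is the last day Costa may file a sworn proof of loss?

October 25, 2030

135 days after March 11, 2030 is July 24, 2030.
Tolling adds 36 days: July 24, 2030 + 36 days = August 29, 2030.
Tolling adds 52 days: August 29, 2030 + 52 days = October 20, 2030.
Tolling adds 4 days: October 20, 2030 + 4 days = October 24, 2030.
October 24, 2030 is a listed holiday. The next qualifying day is October 25, 2030.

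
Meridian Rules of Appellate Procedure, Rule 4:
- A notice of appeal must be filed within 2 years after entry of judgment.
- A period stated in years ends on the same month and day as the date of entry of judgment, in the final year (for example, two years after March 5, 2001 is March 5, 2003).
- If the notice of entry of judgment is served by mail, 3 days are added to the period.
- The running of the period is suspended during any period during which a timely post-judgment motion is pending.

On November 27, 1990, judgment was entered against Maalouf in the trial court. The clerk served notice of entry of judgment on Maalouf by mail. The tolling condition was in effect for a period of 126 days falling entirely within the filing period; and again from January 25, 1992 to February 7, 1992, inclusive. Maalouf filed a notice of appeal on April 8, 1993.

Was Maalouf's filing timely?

Yes

2 years after November 27, 1990 is November 27, 1992.
Service was by mail, adding 3 days: November 27, 1992 + 3 days = November 30, 1992.
Tolling adds 126 days: November 30, 1992 + 126 days = April 5, 1993.
From January 25, 1992 through February 7, 1992 inclusive is 14 days; tolling adds 14 days: April 5, 1993 + 14 days = April 19, 1993.
The deadline is April 19, 1993; the filing on April 8, 1993 is on or before that date.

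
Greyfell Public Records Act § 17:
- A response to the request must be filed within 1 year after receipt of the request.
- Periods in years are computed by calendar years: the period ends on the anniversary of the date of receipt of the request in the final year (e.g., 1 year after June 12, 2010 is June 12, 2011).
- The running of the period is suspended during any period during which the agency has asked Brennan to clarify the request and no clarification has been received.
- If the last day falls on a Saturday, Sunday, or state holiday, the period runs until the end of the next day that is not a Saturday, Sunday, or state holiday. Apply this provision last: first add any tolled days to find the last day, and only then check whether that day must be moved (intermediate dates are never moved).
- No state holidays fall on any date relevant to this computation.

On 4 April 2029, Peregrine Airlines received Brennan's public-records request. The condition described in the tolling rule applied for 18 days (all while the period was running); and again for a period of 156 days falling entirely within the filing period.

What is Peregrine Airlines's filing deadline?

September 25, 2030

1 year after 4 April 2029 is April 4, 2030.
Tolling adds 18 days: April 4, 2030 + 18 days = April 22, 2030.
Tolling adds 156 days: April 22, 2030 + 156 days = September 25, 2030.
September 25, 2030 is a Wednesday and not a state holiday, so no extension applies.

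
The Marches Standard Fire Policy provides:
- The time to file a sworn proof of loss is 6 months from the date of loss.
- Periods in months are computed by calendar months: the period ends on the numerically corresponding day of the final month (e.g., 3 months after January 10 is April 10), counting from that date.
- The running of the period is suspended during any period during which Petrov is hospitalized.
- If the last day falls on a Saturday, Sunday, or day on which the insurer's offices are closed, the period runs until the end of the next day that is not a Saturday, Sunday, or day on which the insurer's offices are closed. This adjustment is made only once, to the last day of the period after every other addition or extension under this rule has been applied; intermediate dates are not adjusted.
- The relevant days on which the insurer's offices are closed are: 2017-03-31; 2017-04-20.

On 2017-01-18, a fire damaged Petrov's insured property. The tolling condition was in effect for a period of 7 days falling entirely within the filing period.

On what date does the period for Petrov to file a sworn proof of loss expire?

July 25, 2017

6 months after 2017-01-18 is July 18, 2017.
Tolling adds 7 days: July 18, 2017 + 7 days = July 25, 2017.
July 25, 2017 is a Tuesday and not a day on which the insurer's offices are closed, so no extension applies.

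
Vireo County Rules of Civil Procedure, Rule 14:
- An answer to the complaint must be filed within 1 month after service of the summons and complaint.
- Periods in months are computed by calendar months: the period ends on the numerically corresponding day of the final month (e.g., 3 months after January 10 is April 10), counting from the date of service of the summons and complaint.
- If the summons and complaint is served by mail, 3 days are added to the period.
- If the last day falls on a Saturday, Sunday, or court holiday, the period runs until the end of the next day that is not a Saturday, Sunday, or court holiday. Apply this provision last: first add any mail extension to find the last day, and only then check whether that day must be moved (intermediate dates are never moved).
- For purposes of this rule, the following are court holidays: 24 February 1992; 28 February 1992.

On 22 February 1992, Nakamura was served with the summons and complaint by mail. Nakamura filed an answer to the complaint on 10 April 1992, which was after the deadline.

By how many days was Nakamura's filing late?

16 days

1 month after 22 February 1992 is March 22, 1992.
Service was by mail, adding 3 days: March 22, 1992 + 3 days = March 25, 1992.
March 25, 1992 is a Wednesday and not a court holiday, so no extension applies.
The deadline is March 25, 1992; from March 25, 1992 to April 10, 1992 is 16 days.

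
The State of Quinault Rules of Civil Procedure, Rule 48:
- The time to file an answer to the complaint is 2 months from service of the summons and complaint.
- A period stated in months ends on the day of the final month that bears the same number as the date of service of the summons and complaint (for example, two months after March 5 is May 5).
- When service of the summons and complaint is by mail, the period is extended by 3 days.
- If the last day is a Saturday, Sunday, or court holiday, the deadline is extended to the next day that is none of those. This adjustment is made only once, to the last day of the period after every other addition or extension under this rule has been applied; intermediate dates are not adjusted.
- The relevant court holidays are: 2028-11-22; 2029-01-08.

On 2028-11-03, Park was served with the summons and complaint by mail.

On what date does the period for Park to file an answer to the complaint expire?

January 9, 2029

2 months after 2028-11-03 is January 3, 2029.
Service was by mail, adding 3 days: January 3, 2029 + 3 days = January 6, 2029.
January 6, 2029 is Saturday; January 7, 2029 is Sunday; January 8, 2029 is a listed holiday. The next qualifying day is January 9, 2029.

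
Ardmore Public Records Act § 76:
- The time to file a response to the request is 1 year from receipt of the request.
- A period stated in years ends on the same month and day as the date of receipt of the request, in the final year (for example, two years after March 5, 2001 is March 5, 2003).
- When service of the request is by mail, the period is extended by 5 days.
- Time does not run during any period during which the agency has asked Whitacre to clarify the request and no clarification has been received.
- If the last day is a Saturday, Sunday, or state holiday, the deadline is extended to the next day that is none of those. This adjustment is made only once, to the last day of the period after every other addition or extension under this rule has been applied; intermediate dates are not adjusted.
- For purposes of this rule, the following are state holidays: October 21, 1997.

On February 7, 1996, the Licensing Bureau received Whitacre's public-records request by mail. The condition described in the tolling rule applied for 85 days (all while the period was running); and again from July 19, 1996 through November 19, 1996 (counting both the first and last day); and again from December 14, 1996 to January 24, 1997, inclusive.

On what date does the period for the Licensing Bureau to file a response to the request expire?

1 year after February 7, 1996 is February 7, 1997.
Service was by mail, adding 5 days: February 7, 1997 + 5 days = February 12, 1997.
Tolling adds 85 days: February 12, 1997 + 85 days = May 8, 1997.
From July 19, 1996 through November 19, 1996 inclusive is 124 days; tolling adds 124 days: May 8, 1997 + 124 days = September 9, 1997.
From December 14, 1996 through January 24, 1997 inclusive is 42 days; tolling adds 42 days: September 9, 1997 + 42 days = October 21, 1997.
October 21, 1997 is a listed holiday. The next qualifying day is October 22, 1997.

October 22, 1997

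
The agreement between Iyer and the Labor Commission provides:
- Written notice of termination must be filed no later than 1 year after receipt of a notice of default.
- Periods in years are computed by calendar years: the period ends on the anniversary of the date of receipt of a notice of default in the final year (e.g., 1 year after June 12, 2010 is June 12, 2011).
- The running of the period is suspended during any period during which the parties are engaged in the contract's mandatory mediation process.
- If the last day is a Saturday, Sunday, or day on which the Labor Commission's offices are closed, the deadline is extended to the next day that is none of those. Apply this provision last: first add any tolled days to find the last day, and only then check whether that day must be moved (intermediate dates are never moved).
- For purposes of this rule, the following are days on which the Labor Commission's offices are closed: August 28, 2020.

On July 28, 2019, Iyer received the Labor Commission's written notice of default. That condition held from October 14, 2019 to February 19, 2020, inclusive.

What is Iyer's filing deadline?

1 year after July 28, 2019 is July 28, 2020.
From October 14, 2019 through February 19, 2020 inclusive is 129 days; tolling adds 129 days: July 28, 2020 + 129 days = December 4, 2020.
December 4, 2020 is a Friday and not a day on which the Labor Commission's offices are closed, so no extension applies.

December 4, 2020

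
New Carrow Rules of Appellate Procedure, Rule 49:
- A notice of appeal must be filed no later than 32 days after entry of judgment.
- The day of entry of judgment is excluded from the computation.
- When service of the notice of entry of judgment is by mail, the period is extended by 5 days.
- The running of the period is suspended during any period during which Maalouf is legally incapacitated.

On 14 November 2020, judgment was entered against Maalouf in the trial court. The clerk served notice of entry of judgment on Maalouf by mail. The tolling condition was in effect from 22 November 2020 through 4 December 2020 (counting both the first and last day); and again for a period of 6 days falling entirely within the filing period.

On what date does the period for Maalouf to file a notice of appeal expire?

January 9, 2021

32 days after 14 November 2020 is December 16, 2020.
Service was by mail, adding 5 days: December 16, 2020 + 5 days = December 21, 2020.
From November 22, 2020 through December 4, 2020 inclusive is 13 days; tolling adds 13 days: December 21, 2020 + 13 days = January 3, 2021.
Tolling adds 6 days: January 3, 2021 + 6 days = January 9, 2021.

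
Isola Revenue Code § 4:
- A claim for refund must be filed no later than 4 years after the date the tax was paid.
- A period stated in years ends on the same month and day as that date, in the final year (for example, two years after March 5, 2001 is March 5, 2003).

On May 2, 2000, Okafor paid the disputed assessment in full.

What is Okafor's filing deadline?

May 2, 2004

4 years after May 2, 2000 is May 2, 2004.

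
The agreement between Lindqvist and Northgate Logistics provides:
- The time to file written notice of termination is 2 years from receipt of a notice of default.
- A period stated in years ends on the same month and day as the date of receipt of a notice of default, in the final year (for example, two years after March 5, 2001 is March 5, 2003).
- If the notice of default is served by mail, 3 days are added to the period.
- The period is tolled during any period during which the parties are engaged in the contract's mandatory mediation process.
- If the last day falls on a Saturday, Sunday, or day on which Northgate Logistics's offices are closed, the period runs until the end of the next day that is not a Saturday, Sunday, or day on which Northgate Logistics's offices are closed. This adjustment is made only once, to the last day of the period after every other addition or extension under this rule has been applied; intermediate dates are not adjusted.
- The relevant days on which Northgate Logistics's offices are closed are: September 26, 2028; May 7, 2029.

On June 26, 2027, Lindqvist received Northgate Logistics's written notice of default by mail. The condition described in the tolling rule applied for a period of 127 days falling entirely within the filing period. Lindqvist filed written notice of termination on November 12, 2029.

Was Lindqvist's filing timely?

2 years after June 26, 2027 is June 26, 2029.
Service was by mail, adding 3 days: June 26, 2029 + 3 days = June 29, 2029.
Tolling adds 127 days: June 29, 2029 + 127 days = November 3, 2029.
November 3, 2029 is Saturday; November 4, 2029 is Sunday. The next qualifying day is November 5, 2029.
The deadline is November 5, 2029; the filing on November 12, 2029 is after that date.

No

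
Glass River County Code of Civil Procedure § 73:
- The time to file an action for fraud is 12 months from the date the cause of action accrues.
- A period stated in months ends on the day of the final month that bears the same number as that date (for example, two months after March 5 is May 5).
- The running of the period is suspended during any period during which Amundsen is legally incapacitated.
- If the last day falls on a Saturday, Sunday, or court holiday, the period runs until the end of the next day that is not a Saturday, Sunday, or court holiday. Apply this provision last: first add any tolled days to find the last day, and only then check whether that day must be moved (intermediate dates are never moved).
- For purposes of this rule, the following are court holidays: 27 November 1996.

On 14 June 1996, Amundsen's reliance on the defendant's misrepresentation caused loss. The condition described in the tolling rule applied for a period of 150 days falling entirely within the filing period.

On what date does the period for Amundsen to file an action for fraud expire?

November 11, 1997

12 months after 14 June 1996 is June 14, 1997.
Tolling adds 150 days: June 14, 1997 + 150 days = November 11, 1997.
November 11, 1997 is a Tuesday and not a court holiday, so no extension applies.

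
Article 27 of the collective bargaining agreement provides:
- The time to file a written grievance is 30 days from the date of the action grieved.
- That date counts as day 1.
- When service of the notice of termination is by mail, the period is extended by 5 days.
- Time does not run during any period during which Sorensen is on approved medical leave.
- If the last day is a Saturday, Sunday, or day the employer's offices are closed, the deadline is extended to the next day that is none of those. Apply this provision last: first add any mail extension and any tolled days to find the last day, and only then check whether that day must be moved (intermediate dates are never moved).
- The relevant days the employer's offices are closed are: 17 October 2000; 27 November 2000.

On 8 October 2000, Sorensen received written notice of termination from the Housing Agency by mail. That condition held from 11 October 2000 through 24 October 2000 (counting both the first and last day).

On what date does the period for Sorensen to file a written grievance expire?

November 28, 2000

Counting 8 October 2000 as day 1, day 30 is November 6, 2000.
Service was by mail, adding 5 days: November 6, 2000 + 5 days = November 11, 2000.
From October 11, 2000 through October 24, 2000 inclusive is 14 days; tolling adds 14 days: November 11, 2000 + 14 days = November 25, 2000.
November 25, 2000 is Saturday; November 26, 2000 is Sunday; November 27, 2000 is a listed holiday. The next qualifying day is November 28, 2000.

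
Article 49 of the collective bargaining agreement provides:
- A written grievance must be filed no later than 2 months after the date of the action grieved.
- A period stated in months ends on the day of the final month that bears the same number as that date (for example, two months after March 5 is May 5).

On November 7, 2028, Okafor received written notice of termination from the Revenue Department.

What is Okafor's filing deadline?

2 months after November 7, 2028 is January 7, 2029.

January 7, 2029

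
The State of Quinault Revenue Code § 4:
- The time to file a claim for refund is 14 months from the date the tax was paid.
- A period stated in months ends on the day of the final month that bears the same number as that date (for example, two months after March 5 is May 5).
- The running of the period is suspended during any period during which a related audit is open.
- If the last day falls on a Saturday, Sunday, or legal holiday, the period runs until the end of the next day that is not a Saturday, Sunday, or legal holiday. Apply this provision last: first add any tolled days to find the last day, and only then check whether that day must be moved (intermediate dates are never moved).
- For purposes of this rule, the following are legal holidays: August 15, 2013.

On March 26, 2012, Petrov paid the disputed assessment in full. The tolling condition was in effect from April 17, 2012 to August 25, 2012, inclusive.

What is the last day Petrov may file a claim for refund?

14 months after March 26, 2012 is May 26, 2013.
From April 17, 2012 through August 25, 2012 inclusive is 131 days; tolling adds 131 days: May 26, 2013 + 131 days = October 4, 2013.
October 4, 2013 is a Friday and not a legal holiday, so no extension applies.

October 4, 2013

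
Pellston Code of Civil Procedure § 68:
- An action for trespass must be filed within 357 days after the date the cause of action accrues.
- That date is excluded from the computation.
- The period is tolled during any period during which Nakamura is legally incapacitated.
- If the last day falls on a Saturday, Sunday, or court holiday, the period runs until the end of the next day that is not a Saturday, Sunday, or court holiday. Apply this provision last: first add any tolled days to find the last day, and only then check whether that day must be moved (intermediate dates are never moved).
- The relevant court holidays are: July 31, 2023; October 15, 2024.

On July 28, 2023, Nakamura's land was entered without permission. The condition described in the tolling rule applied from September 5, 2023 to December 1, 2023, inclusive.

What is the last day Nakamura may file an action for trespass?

357 days after July 28, 2023 is July 19, 2024.
From September 5, 2023 through December 1, 2023 inclusive is 88 days; tolling adds 88 days: July 19, 2024 + 88 days = October 15, 2024.
October 15, 2024 is a listed holiday. The next qualifying day is October 16, 2024.

October 16, 2024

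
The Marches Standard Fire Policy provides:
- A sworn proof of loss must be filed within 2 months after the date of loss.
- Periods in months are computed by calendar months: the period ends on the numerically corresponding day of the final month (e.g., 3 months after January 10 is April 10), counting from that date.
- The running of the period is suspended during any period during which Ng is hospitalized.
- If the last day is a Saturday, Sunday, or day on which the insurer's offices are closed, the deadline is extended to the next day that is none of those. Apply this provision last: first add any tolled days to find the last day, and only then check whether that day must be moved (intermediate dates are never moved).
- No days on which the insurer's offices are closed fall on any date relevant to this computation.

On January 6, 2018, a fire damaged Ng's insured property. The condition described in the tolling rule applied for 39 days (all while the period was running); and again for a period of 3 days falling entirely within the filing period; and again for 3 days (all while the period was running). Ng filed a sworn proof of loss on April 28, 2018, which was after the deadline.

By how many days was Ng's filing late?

8 days

2 months after January 6, 2018 is March 6, 2018.
Tolling adds 39 days: March 6, 2018 + 39 days = April 14, 2018.
Tolling adds 3 days: April 14, 2018 + 3 days = April 17, 2018.
Tolling adds 3 days: April 17, 2018 + 3 days = April 20, 2018.
April 20, 2018 is a Friday and not a day on which the insurer's offices are closed, so no extension applies.
The deadline is April 20, 2018; from April 20, 2018 to April 28, 2018 is 8 days.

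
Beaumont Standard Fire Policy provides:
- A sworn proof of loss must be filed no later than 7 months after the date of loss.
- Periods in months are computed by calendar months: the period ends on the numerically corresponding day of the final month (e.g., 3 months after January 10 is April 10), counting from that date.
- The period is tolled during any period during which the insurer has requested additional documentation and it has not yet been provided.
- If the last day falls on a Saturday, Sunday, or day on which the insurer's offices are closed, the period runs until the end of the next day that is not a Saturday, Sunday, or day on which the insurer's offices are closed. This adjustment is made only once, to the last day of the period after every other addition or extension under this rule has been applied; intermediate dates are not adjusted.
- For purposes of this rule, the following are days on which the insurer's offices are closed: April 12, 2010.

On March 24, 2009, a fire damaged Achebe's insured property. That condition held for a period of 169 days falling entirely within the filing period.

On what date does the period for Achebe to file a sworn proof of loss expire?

April 13, 2010

7 months after March 24, 2009 is October 24, 2009.
Tolling adds 169 days: October 24, 2009 + 169 days = April 11, 2010.
April 11, 2010 is Sunday; April 12, 2010 is a listed holiday. The next qualifying day is April 13, 2010.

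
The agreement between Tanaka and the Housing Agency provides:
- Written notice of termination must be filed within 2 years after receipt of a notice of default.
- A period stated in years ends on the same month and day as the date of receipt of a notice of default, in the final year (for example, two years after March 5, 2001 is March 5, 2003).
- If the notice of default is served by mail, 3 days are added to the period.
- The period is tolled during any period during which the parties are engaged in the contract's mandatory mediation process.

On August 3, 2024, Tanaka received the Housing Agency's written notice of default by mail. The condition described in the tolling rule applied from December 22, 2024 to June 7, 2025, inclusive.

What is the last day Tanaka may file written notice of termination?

2 years after August 3, 2024 is August 3, 2026.
Service was by mail, adding 3 days: August 3, 2026 + 3 days = August 6, 2026.
From December 22, 2024 through June 7, 2025 inclusive is 168 days; tolling adds 168 days: August 6, 2026 + 168 days = January 21, 2027.

January 21, 2027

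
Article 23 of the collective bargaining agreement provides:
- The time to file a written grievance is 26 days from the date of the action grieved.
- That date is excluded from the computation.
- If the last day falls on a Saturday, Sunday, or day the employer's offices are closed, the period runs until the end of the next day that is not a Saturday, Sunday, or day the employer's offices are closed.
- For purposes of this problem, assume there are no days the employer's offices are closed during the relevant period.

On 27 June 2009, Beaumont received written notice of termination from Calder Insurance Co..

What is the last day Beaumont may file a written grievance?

July 23, 2009

26 days after 27 June 2009 is July 23, 2009.
July 23, 2009 is a Thursday and not a day the employer's offices are closed, so no extension applies.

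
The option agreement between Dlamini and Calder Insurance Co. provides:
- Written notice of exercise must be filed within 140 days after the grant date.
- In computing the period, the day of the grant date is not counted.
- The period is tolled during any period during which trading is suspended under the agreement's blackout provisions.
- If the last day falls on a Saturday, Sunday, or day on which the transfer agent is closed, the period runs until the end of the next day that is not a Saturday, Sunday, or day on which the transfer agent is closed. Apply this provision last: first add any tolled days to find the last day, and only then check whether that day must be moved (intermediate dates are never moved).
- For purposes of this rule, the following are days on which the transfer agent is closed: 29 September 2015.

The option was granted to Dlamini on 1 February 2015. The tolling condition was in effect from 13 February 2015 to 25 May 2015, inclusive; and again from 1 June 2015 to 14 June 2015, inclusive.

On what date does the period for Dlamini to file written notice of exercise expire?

140 days after 1 February 2015 is June 21, 2015.
From February 13, 2015 through May 25, 2015 inclusive is 102 days; tolling adds 102 days: June 21, 2015 + 102 days = October 1, 2015.
From June 1, 2015 through June 14, 2015 inclusive is 14 days; tolling adds 14 days: October 1, 2015 + 14 days = October 15, 2015.
October 15, 2015 is a Thursday and not a day on which the transfer agent is closed, so no extension applies.

October 15, 2015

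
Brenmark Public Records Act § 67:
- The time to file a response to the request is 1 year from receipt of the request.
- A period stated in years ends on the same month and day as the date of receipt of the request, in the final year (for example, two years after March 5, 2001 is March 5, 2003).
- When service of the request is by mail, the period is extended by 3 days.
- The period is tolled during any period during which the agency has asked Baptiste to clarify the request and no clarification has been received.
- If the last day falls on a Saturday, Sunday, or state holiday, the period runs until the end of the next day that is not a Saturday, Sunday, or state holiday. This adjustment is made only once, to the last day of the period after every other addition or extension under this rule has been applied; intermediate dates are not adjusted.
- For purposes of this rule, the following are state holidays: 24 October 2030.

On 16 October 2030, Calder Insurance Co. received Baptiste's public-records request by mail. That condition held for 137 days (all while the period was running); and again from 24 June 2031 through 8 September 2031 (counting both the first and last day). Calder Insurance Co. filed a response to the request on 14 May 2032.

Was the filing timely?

1 year after 16 October 2030 is October 16, 2031.
Service was by mail, adding 3 days: October 16, 2031 + 3 days = October 19, 2031.
Tolling adds 137 days: October 19, 2031 + 137 days = March 4, 2032.
From June 24, 2031 through September 8, 2031 inclusive is 77 days; tolling adds 77 days: March 4, 2032 + 77 days = May 20, 2032.
May 20, 2032 is a Thursday and not a state holiday, so no extension applies.
The deadline is May 20, 2032; the filing on May 14, 2032 is on or before that date.

Yes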